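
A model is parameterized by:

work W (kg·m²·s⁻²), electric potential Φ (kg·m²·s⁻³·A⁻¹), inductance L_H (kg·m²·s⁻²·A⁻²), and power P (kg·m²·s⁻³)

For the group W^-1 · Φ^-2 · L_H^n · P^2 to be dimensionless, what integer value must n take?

1

Balance the M exponent: (1)·n from L_H, plus −(1) − 2·(1) + 2·(1) = -1 from the rest, must sum to zero.
n − 1 = 0, so n = 1.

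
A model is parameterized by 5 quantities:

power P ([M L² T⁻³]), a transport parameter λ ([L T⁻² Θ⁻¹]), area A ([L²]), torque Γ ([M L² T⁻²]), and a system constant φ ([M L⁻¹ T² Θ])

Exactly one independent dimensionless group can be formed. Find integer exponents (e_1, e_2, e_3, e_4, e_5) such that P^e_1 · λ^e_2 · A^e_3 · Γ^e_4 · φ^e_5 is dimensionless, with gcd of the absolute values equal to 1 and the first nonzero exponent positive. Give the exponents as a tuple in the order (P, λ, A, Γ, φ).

M: e_1·(1) + e_2·(0) + e_3·(0) + e_4·(1) + e_5·(1) = 0
L: e_1·(2) + e_2·(1) + e_3·(2) + e_4·(2) + e_5·(-1) = 0
T: e_1·(-3) + e_2·(-2) + e_3·(0) + e_4·(-2) + e_5·(2) = 0
Θ: e_1·(0) + e_2·(-1) + e_3·(0) + e_4·(0) + e_5·(1) = 0
Solving this homogeneous linear system for the smallest-integer solution (first nonzero entry positive) gives (2, 1, 1, -3, 1).

(2, 1, 1, -3, 1)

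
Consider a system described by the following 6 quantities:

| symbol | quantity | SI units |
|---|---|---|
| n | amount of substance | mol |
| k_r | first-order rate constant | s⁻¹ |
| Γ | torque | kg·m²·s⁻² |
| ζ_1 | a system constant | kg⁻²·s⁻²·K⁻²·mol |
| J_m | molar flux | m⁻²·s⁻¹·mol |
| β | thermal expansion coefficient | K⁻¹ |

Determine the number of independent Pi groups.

1

There are 6 variables and 5 base dimensions (M, L, T, Θ, N).
The dimension matrix has rank 5.
Independent dimensionless groups: 6 − 5 = 1.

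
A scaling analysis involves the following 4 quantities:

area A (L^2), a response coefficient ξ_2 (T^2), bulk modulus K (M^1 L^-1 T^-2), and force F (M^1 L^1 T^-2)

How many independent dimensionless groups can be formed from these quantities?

1

There are 4 variables and 3 base dimensions (M, L, T).
The dimension matrix has rank 3.
Independent dimensionless groups: 4 − 3 = 1.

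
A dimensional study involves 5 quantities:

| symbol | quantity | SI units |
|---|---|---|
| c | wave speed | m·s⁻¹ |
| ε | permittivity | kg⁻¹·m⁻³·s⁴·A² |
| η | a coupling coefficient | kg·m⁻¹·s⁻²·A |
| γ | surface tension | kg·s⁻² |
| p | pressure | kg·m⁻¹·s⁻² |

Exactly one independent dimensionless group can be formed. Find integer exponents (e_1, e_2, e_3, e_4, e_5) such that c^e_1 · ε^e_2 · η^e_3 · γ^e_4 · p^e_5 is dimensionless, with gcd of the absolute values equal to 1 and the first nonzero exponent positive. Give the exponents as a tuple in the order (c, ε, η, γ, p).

M: e_1·(0) + e_2·(-1) + e_3·(1) + e_4·(1) + e_5·(1) = 0
L: e_1·(1) + e_2·(-3) + e_3·(-1) + e_4·(0) + e_5·(-1) = 0
T: e_1·(-1) + e_2·(4) + e_3·(-2) + e_4·(-2) + e_5·(-2) = 0
I: e_1·(0) + e_2·(2) + e_3·(1) + e_4·(0) + e_5·(0) = 0
Solving this homogeneous linear system for the smallest-integer solution (first nonzero entry positive) gives (2, 1, -2, 2, 1).

(2, 1, -2, 2, 1)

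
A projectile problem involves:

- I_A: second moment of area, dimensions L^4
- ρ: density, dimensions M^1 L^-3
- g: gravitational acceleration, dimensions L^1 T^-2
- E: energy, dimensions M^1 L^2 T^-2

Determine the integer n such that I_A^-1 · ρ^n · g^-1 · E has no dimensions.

-1

Balance the M exponent: (1)·n from ρ, plus −(0) − (0) + (1) = 1 from the rest, must sum to zero.
n + 1 = 0, so n = -1.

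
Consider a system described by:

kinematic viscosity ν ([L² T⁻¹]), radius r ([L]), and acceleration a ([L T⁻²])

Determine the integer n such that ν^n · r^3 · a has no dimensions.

-2

Balance the L exponent: (2)·n from ν, plus 3·(1) + (1) = 4 from the rest, must sum to zero.
2n + 4 = 0, so n = -2.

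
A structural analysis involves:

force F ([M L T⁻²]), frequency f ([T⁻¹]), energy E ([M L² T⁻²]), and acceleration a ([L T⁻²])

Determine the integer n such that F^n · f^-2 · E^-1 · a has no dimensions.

Balance the M exponent: (1)·n from F, plus −2·(0) − (1) + (0) = -1 from the rest, must sum to zero.
n − 1 = 0, so n = 1.

1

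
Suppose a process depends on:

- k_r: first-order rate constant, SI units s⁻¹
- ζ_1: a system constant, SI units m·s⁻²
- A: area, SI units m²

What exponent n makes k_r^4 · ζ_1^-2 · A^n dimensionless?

1

Balance the L exponent: (2)·n from A, plus 4·(0) − 2·(1) = -2 from the rest, must sum to zero.
2n − 2 = 0, so n = 1.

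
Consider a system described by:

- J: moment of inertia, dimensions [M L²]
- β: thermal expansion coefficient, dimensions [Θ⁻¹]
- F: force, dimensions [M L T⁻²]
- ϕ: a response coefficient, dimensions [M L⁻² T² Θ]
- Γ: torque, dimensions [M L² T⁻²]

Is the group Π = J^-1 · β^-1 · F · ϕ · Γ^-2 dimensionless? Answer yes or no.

no

Sum the exponent of each base dimension across the product:
  M: −[J]_M − [β]_M + [F]_M + [ϕ]_M − 2·[Γ]_M = −(1) − (0) + (1) + (1) − 2·(1) = -1
  L: −[J]_L − [β]_L + [F]_L + [ϕ]_L − 2·[Γ]_L = −(2) − (0) + (1) + (-2) − 2·(2) = -7
  T: −[J]_T − [β]_T + [F]_T + [ϕ]_T − 2·[Γ]_T = −(0) − (0) + (-2) + (2) − 2·(-2) = 4
  Θ: −[J]_Θ − [β]_Θ + [F]_Θ + [ϕ]_Θ − 2·[Γ]_Θ = −(0) − (-1) + (0) + (1) − 2·(0) = 2
Net dimensions [M⁻¹ L⁻⁷ T⁴ Θ²] ≠ [1] — not dimensionless.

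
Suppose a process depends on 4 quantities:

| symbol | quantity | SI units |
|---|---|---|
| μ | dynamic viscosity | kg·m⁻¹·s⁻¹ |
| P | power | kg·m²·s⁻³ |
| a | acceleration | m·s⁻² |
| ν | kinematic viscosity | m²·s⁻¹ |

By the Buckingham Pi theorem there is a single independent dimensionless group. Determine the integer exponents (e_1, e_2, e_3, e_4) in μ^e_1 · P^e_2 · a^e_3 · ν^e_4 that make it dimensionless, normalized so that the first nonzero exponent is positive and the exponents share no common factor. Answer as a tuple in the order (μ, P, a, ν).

M: e_1·(1) + e_2·(1) + e_3·(0) + e_4·(0) = 0
L: e_1·(-1) + e_2·(2) + e_3·(1) + e_4·(2) = 0
T: e_1·(-1) + e_2·(-3) + e_3·(-2) + e_4·(-1) = 0
Solving this homogeneous linear system for the smallest-integer solution (first nonzero entry positive) gives (3, -3, 1, 4).

(3, -3, 1, 4)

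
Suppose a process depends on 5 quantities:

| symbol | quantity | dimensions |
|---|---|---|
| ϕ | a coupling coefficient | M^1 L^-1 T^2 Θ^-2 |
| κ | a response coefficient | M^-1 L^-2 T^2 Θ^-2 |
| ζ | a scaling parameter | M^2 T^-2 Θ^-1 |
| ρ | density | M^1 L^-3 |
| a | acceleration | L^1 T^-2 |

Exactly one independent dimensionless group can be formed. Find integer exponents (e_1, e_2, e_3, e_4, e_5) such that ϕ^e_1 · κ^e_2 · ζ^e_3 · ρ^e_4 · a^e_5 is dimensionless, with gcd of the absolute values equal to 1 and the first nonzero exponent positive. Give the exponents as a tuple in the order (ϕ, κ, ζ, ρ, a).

M: e_1·(1) + e_2·(-1) + e_3·(2) + e_4·(1) + e_5·(0) = 0
L: e_1·(-1) + e_2·(-2) + e_3·(0) + e_4·(-3) + e_5·(1) = 0
T: e_1·(2) + e_2·(2) + e_3·(-2) + e_4·(0) + e_5·(-2) = 0
Θ: e_1·(-2) + e_2·(-2) + e_3·(-1) + e_4·(0) + e_5·(0) = 0
Solving this homogeneous linear system for the smallest-integer solution (first nonzero entry positive) gives (2, -1, -2, 1, 3).

(2, -1, -2, 1, 3)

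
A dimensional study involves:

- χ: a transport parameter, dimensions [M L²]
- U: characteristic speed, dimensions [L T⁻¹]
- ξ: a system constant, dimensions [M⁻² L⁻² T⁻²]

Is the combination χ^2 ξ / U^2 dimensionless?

Sum the exponent of each base dimension across the product:
  M: 2·[χ]_M − 2·[U]_M + [ξ]_M = 2·(1) − 2·(0) + (-2) = 0
  L: 2·[χ]_L − 2·[U]_L + [ξ]_L = 2·(2) − 2·(1) + (-2) = 0
  T: 2·[χ]_T − 2·[U]_T + [ξ]_T = 2·(0) − 2·(-1) + (-2) = 0
  I: 2·[χ]_I − 2·[U]_I + [ξ]_I = 2·(0) − 2·(0) + (0) = 0
All base exponents vanish — dimensionless.

yes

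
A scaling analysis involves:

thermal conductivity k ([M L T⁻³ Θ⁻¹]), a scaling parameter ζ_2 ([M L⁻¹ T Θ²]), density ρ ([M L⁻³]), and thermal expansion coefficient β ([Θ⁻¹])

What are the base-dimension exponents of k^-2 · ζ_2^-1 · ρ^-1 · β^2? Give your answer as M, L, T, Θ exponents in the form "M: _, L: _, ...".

M: -4, L: 2, T: 5, Θ: -2

Collect each base-dimension exponent across the product:
  M: −2·(1) − (1) − (1) + 2·(0) = -4
  L: −2·(1) − (-1) − (-3) + 2·(0) = 2
  T: −2·(-3) − (1) − (0) + 2·(0) = 5
  Θ: −2·(-1) − (2) − (0) + 2·(-1) = -2
So the dimensions are [M⁻⁴ L² T⁵ Θ⁻²].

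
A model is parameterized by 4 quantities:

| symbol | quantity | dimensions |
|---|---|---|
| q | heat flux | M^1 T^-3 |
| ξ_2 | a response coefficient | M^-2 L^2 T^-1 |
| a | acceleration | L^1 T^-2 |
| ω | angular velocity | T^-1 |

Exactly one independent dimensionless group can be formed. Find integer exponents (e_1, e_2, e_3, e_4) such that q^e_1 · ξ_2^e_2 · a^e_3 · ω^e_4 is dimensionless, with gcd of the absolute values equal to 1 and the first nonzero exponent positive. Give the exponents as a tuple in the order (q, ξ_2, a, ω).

M: e_1·(1) + e_2·(-2) + e_3·(0) + e_4·(0) = 0
L: e_1·(0) + e_2·(2) + e_3·(1) + e_4·(0) = 0
T: e_1·(-3) + e_2·(-1) + e_3·(-2) + e_4·(-1) = 0
Solving this homogeneous linear system for the smallest-integer solution (first nonzero entry positive) gives (2, 1, -2, -3).

(2, 1, -2, -3)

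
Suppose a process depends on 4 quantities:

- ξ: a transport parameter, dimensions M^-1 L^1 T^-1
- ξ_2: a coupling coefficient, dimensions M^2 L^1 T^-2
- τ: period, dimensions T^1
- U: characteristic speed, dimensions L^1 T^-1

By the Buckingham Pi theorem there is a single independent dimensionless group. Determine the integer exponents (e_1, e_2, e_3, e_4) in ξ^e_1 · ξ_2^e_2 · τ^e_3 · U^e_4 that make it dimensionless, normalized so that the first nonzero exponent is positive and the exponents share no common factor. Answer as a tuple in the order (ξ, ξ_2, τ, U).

M: e_1·(-1) + e_2·(2) + e_3·(0) + e_4·(0) = 0
L: e_1·(1) + e_2·(1) + e_3·(0) + e_4·(1) = 0
T: e_1·(-1) + e_2·(-2) + e_3·(1) + e_4·(-1) = 0
Solving this homogeneous linear system for the smallest-integer solution (first nonzero entry positive) gives (2, 1, 1, -3).

(2, 1, 1, -3)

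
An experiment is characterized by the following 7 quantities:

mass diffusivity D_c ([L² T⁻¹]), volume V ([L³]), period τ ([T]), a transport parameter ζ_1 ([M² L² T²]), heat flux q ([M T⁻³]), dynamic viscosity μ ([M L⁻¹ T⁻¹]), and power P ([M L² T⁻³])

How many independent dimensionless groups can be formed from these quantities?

4

There are 7 variables and 3 base dimensions (M, L, T).
The dimension matrix has rank 3.
Independent dimensionless groups: 7 − 3 = 4.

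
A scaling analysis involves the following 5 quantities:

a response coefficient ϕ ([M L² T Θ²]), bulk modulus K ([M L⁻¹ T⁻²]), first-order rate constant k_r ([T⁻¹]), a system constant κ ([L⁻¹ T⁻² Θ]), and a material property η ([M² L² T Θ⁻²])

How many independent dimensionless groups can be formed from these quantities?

1

There are 5 variables and 4 base dimensions (M, L, T, Θ).
The dimension matrix has rank 4.
Independent dimensionless groups: 5 − 4 = 1.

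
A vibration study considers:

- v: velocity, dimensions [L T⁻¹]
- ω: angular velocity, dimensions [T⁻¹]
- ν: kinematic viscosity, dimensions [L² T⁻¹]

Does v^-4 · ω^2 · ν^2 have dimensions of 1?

yes

Sum the exponent of each base dimension across the product:
  L: −4·[v]_L + 2·[ω]_L + 2·[ν]_L = −4·(1) + 2·(0) + 2·(2) = 0
  T: −4·[v]_T + 2·[ω]_T + 2·[ν]_T = −4·(-1) + 2·(-1) + 2·(-1) = 0
All base exponents vanish — dimensionless.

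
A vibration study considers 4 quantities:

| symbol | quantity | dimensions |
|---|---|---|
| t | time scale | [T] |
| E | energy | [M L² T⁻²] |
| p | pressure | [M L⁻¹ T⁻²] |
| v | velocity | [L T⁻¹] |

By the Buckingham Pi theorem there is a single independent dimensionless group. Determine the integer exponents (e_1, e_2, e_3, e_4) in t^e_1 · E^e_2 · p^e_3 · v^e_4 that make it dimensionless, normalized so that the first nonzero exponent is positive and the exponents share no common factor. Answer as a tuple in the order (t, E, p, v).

(3, -1, 1, 3)

M: e_1·(0) + e_2·(1) + e_3·(1) + e_4·(0) = 0
L: e_1·(0) + e_2·(2) + e_3·(-1) + e_4·(1) = 0
T: e_1·(1) + e_2·(-2) + e_3·(-2) + e_4·(-1) = 0
Solving this homogeneous linear system for the smallest-integer solution (first nonzero entry positive) gives (3, -1, 1, 3).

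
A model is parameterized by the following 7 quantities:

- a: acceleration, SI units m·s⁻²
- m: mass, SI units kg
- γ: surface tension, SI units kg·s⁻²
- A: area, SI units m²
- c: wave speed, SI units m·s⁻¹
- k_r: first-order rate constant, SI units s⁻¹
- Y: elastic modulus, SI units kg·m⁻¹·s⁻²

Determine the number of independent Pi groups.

4

There are 7 variables and 3 base dimensions (M, L, T).
The dimension matrix has rank 3.
Independent dimensionless groups: 7 − 3 = 4.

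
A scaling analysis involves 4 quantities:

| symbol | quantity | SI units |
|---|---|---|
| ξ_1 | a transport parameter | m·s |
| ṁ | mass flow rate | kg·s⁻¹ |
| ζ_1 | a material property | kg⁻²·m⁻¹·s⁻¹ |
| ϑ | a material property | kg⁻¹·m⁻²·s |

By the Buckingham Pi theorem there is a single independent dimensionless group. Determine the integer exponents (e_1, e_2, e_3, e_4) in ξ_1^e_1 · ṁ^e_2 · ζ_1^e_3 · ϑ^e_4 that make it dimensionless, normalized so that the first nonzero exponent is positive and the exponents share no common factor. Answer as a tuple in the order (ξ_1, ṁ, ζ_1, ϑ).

(3, 3, 1, 1)

M: e_1·(0) + e_2·(1) + e_3·(-2) + e_4·(-1) = 0
L: e_1·(1) + e_2·(0) + e_3·(-1) + e_4·(-2) = 0
T: e_1·(1) + e_2·(-1) + e_3·(-1) + e_4·(1) = 0
Solving this homogeneous linear system for the smallest-integer solution (first nonzero entry positive) gives (3, 3, 1, 1).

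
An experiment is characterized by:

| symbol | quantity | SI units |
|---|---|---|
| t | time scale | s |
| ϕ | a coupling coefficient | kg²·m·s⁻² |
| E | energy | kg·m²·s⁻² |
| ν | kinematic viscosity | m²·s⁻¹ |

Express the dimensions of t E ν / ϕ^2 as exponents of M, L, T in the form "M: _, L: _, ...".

M: -3, L: 2, T: 2

Collect each base-dimension exponent across the product:
  M: (0) − 2·(2) + (1) + (0) = -3
  L: (0) − 2·(1) + (2) + (2) = 2
  T: (1) − 2·(-2) + (-2) + (-1) = 2
So the dimensions are [M⁻³ L² T²].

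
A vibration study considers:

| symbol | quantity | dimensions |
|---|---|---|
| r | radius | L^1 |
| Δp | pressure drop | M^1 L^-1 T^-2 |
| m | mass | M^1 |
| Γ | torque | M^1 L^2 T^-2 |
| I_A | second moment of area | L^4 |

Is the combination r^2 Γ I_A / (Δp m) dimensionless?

no

Sum the exponent of each base dimension across the product:
  M: 2·[r]_M − [Δp]_M − [m]_M + [Γ]_M + [I_A]_M = 2·(0) − (1) − (1) + (1) + (0) = -1
  L: 2·[r]_L − [Δp]_L − [m]_L + [Γ]_L + [I_A]_L = 2·(1) − (-1) − (0) + (2) + (4) = 9
  T: 2·[r]_T − [Δp]_T − [m]_T + [Γ]_T + [I_A]_T = 2·(0) − (-2) − (0) + (-2) + (0) = 0
Net dimensions [M⁻¹ L⁹] ≠ [1] — not dimensionless.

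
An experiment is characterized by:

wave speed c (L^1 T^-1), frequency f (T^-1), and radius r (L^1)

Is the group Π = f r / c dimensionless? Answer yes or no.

Sum the exponent of each base dimension across the product:
  M: −[c]_M + [f]_M + [r]_M = −(0) + (0) + (0) = 0
  L: −[c]_L + [f]_L + [r]_L = −(1) + (0) + (1) = 0
  T: −[c]_T + [f]_T + [r]_T = −(-1) + (-1) + (0) = 0
All base exponents vanish — dimensionless.

yes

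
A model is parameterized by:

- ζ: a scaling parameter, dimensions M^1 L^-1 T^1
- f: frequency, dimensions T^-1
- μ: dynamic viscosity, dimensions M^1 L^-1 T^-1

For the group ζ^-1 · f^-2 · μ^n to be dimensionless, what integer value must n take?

Balance the M exponent: (1)·n from μ, plus −(1) − 2·(0) = -1 from the rest, must sum to zero.
n − 1 = 0, so n = 1.

1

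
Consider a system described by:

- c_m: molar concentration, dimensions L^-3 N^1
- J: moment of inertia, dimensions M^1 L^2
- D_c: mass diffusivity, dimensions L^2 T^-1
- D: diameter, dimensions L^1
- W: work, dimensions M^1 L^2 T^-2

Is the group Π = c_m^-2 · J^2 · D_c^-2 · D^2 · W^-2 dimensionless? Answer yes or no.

no

Sum the exponent of each base dimension across the product:
  M: −2·[c_m]_M + 2·[J]_M − 2·[D_c]_M + 2·[D]_M − 2·[W]_M = −2·(0) + 2·(1) − 2·(0) + 2·(0) − 2·(1) = 0
  L: −2·[c_m]_L + 2·[J]_L − 2·[D_c]_L + 2·[D]_L − 2·[W]_L = −2·(-3) + 2·(2) − 2·(2) + 2·(1) − 2·(2) = 4
  T: −2·[c_m]_T + 2·[J]_T − 2·[D_c]_T + 2·[D]_T − 2·[W]_T = −2·(0) + 2·(0) − 2·(-1) + 2·(0) − 2·(-2) = 6
  N: −2·[c_m]_N + 2·[J]_N − 2·[D_c]_N + 2·[D]_N − 2·[W]_N = −2·(1) + 2·(0) − 2·(0) + 2·(0) − 2·(0) = -2
Net dimensions [L⁴ T⁶ N⁻²] ≠ [1] — not dimensionless.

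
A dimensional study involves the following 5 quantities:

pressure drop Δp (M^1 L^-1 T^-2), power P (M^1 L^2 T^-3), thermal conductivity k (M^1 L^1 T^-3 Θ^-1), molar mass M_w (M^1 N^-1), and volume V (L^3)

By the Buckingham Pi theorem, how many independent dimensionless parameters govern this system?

There are 5 variables and 5 base dimensions (M, L, T, Θ, N).
The dimension matrix has rank 5.
Independent dimensionless groups: 5 − 5 = 0.

0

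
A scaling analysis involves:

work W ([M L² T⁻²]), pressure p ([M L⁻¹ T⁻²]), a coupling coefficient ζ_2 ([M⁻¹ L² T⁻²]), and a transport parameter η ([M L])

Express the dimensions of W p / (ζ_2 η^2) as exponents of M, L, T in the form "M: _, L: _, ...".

Collect each base-dimension exponent across the product:
  M: (1) + (1) − (-1) − 2·(1) = 1
  L: (2) + (-1) − (2) − 2·(1) = -3
  T: (-2) + (-2) − (-2) − 2·(0) = -2
So the dimensions are [M L⁻³ T⁻²].

M: 1, L: -3, T: -2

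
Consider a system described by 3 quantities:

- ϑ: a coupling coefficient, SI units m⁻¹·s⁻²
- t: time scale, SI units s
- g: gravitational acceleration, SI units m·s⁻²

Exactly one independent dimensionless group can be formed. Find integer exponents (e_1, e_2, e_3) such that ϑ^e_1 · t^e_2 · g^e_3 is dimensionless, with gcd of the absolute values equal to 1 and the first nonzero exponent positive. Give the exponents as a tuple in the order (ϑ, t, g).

L: e_1·(-1) + e_2·(0) + e_3·(1) = 0
T: e_1·(-2) + e_2·(1) + e_3·(-2) = 0
Solving this homogeneous linear system for the smallest-integer solution (first nonzero entry positive) gives (1, 4, 1).

(1, 4, 1)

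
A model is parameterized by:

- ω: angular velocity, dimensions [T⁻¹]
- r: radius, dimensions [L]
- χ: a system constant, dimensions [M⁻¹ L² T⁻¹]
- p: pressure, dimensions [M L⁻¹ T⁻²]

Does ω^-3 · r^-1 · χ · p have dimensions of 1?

Sum the exponent of each base dimension across the product:
  M: −3·[ω]_M − [r]_M + [χ]_M + [p]_M = −3·(0) − (0) + (-1) + (1) = 0
  L: −3·[ω]_L − [r]_L + [χ]_L + [p]_L = −3·(0) − (1) + (2) + (-1) = 0
  T: −3·[ω]_T − [r]_T + [χ]_T + [p]_T = −3·(-1) − (0) + (-1) + (-2) = 0
All base exponents vanish — dimensionless.

yes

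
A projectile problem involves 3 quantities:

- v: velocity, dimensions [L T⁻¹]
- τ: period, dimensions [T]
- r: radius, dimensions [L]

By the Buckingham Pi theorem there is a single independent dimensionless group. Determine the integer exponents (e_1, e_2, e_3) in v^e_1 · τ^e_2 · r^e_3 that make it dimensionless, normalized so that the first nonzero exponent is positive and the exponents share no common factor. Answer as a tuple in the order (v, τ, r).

L: e_1·(1) + e_2·(0) + e_3·(1) = 0
T: e_1·(-1) + e_2·(1) + e_3·(0) = 0
Solving this homogeneous linear system for the smallest-integer solution (first nonzero entry positive) gives (1, 1, -1).

(1, 1, -1)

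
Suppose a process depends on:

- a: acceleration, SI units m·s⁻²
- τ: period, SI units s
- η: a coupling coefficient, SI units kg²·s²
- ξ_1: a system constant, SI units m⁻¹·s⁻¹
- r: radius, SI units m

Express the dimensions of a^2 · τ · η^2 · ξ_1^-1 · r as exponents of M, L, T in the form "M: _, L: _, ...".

M: 4, L: 4, T: 2

Collect each base-dimension exponent across the product:
  M: 2·(0) + (0) + 2·(2) − (0) + (0) = 4
  L: 2·(1) + (0) + 2·(0) − (-1) + (1) = 4
  T: 2·(-2) + (1) + 2·(2) − (-1) + (0) = 2
So the dimensions are [M⁴ L⁴ T²].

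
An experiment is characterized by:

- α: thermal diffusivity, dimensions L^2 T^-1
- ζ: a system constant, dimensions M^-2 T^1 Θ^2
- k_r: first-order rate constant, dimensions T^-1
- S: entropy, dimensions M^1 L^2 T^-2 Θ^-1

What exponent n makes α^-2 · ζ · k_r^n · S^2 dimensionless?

Balance the T exponent: (-1)·n from k_r, plus −2·(-1) + (1) + 2·(-2) = -1 from the rest, must sum to zero.
−n − 1 = 0, so n = -1.

-1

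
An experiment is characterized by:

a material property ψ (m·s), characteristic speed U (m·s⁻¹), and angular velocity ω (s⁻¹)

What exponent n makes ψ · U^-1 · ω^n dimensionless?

Balance the T exponent: (-1)·n from ω, plus (1) − (-1) = 2 from the rest, must sum to zero.
−n + 2 = 0, so n = 2.

2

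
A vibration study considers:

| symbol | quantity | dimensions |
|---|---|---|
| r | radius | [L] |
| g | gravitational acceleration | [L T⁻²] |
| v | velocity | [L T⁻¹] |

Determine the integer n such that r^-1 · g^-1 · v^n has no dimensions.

Balance the L exponent: (1)·n from v, plus −(1) − (1) = -2 from the rest, must sum to zero.
n − 2 = 0, so n = 2.

2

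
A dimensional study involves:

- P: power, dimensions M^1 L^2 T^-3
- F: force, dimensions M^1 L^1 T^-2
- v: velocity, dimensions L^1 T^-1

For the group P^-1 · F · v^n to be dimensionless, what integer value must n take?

1

Balance the L exponent: (1)·n from v, plus −(2) + (1) = -1 from the rest, must sum to zero.
n − 1 = 0, so n = 1.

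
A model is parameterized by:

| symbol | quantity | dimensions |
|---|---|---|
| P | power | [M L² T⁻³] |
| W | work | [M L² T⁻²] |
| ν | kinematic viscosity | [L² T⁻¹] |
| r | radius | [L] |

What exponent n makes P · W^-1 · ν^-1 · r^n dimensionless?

Balance the L exponent: (1)·n from r, plus (2) − (2) − (2) = -2 from the rest, must sum to zero.
n − 2 = 0, so n = 2.

2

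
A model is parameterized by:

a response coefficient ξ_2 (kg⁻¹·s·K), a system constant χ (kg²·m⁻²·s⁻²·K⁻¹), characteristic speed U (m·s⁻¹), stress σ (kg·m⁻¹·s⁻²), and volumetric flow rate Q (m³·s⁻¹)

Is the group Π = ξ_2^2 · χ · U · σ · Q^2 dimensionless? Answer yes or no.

Sum the exponent of each base dimension across the product:
  M: 2·[ξ_2]_M + [χ]_M + [U]_M + [σ]_M + 2·[Q]_M = 2·(-1) + (2) + (0) + (1) + 2·(0) = 1
  L: 2·[ξ_2]_L + [χ]_L + [U]_L + [σ]_L + 2·[Q]_L = 2·(0) + (-2) + (1) + (-1) + 2·(3) = 4
  T: 2·[ξ_2]_T + [χ]_T + [U]_T + [σ]_T + 2·[Q]_T = 2·(1) + (-2) + (-1) + (-2) + 2·(-1) = -5
  Θ: 2·[ξ_2]_Θ + [χ]_Θ + [U]_Θ + [σ]_Θ + 2·[Q]_Θ = 2·(1) + (-1) + (0) + (0) + 2·(0) = 1
Net dimensions [M L⁴ T⁻⁵ Θ] ≠ [1] — not dimensionless.

no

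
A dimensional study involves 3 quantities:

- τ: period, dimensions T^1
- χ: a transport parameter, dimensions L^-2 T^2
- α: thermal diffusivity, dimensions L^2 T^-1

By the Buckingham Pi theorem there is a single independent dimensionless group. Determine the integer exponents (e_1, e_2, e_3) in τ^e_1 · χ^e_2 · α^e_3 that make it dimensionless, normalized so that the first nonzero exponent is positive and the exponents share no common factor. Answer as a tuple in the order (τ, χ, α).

L: e_1·(0) + e_2·(-2) + e_3·(2) = 0
T: e_1·(1) + e_2·(2) + e_3·(-1) = 0
Solving this homogeneous linear system for the smallest-integer solution (first nonzero entry positive) gives (1, -1, -1).

(1, -1, -1)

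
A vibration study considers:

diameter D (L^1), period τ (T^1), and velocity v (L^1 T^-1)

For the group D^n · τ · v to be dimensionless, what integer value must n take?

-1

Balance the L exponent: (1)·n from D, plus (0) + (1) = 1 from the rest, must sum to zero.
n + 1 = 0, so n = -1.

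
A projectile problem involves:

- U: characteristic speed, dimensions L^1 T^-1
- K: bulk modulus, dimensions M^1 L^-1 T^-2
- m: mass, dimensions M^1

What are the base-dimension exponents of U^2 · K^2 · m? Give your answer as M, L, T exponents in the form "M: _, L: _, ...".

Collect each base-dimension exponent across the product:
  M: 2·(0) + 2·(1) + (1) = 3
  L: 2·(1) + 2·(-1) + (0) = 0
  T: 2·(-1) + 2·(-2) + (0) = -6
So the dimensions are [M³ T⁻⁶].

M: 3, L: 0, T: -6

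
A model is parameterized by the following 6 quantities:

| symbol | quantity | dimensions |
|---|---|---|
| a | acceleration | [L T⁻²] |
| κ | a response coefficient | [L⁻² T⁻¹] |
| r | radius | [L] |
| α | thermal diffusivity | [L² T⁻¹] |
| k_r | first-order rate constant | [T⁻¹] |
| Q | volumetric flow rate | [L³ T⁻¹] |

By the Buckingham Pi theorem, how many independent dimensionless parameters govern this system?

4

There are 6 variables and 2 base dimensions (L, T).
The dimension matrix has rank 2.
Independent dimensionless groups: 6 − 2 = 4.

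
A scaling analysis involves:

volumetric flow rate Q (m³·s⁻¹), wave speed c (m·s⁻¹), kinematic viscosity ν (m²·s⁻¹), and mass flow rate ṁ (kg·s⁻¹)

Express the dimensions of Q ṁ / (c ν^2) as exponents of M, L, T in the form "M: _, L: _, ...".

M: 1, L: -2, T: 1

Collect each base-dimension exponent across the product:
  M: (0) − (0) − 2·(0) + (1) = 1
  L: (3) − (1) − 2·(2) + (0) = -2
  T: (-1) − (-1) − 2·(-1) + (-1) = 1
So the dimensions are [M L⁻² T].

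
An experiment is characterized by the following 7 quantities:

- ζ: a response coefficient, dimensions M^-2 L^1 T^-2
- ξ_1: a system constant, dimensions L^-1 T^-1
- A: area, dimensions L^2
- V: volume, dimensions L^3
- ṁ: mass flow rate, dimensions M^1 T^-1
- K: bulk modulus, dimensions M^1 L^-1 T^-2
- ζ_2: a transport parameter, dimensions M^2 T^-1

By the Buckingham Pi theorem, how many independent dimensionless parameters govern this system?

4

There are 7 variables and 3 base dimensions (M, L, T).
The dimension matrix has rank 3.
Independent dimensionless groups: 7 − 3 = 4.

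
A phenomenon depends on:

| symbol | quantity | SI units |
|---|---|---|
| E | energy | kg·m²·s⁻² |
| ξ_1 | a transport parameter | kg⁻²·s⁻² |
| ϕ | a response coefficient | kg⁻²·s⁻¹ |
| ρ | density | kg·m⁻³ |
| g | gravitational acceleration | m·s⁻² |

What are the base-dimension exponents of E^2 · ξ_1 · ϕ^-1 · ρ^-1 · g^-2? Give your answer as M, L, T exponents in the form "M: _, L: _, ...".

M: 1, L: 5, T: -1

Collect each base-dimension exponent across the product:
  M: 2·(1) + (-2) − (-2) − (1) − 2·(0) = 1
  L: 2·(2) + (0) − (0) − (-3) − 2·(1) = 5
  T: 2·(-2) + (-2) − (-1) − (0) − 2·(-2) = -1
So the dimensions are [M L⁵ T⁻¹].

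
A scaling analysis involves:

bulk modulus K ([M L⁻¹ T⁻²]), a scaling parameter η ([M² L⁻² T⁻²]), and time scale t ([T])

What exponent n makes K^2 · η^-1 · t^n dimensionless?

2

Balance the T exponent: (1)·n from t, plus 2·(-2) − (-2) = -2 from the rest, must sum to zero.
n − 2 = 0, so n = 2.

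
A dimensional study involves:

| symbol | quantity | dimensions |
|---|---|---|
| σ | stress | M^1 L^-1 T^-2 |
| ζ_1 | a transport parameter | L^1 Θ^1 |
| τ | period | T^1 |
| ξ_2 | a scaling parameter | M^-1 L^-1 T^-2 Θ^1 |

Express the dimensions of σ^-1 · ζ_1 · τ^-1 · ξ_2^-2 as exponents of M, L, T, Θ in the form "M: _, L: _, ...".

M: 1, L: 4, T: 5, Θ: -1

Collect each base-dimension exponent across the product:
  M: −(1) + (0) − (0) − 2·(-1) = 1
  L: −(-1) + (1) − (0) − 2·(-1) = 4
  T: −(-2) + (0) − (1) − 2·(-2) = 5
  Θ: −(0) + (1) − (0) − 2·(1) = -1
So the dimensions are [M L⁴ T⁵ Θ⁻¹].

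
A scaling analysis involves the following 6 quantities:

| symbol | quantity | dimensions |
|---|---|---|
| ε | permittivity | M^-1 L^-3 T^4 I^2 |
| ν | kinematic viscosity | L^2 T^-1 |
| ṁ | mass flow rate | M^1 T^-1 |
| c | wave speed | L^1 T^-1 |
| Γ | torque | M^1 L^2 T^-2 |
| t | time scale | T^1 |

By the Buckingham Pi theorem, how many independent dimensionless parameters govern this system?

There are 6 variables and 4 base dimensions (M, L, T, I).
The dimension matrix has rank 4.
Independent dimensionless groups: 6 − 4 = 2.

2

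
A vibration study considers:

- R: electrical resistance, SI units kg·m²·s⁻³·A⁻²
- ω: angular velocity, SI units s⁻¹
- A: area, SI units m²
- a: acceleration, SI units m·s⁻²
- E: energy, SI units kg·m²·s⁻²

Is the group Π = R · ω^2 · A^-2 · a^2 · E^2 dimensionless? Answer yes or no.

no

Sum the exponent of each base dimension across the product:
  M: [R]_M + 2·[ω]_M − 2·[A]_M + 2·[a]_M + 2·[E]_M = (1) + 2·(0) − 2·(0) + 2·(0) + 2·(1) = 3
  L: [R]_L + 2·[ω]_L − 2·[A]_L + 2·[a]_L + 2·[E]_L = (2) + 2·(0) − 2·(2) + 2·(1) + 2·(2) = 4
  T: [R]_T + 2·[ω]_T − 2·[A]_T + 2·[a]_T + 2·[E]_T = (-3) + 2·(-1) − 2·(0) + 2·(-2) + 2·(-2) = -13
  I: [R]_I + 2·[ω]_I − 2·[A]_I + 2·[a]_I + 2·[E]_I = (-2) + 2·(0) − 2·(0) + 2·(0) + 2·(0) = -2
Net dimensions [M³ L⁴ T⁻¹³ I⁻²] ≠ [1] — not dimensionless.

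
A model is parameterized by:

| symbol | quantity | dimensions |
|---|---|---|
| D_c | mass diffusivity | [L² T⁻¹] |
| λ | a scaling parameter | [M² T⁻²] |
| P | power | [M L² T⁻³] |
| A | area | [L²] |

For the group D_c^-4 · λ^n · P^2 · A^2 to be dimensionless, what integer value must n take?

Balance the M exponent: (2)·n from λ, plus −4·(0) + 2·(1) + 2·(0) = 2 from the rest, must sum to zero.
2n + 2 = 0, so n = -1.

-1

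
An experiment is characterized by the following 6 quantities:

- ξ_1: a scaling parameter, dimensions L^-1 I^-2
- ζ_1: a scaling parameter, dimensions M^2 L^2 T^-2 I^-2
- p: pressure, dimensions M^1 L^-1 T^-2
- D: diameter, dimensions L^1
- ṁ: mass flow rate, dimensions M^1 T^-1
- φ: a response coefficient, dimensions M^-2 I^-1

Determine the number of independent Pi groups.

There are 6 variables and 4 base dimensions (M, L, T, I).
The dimension matrix has rank 4.
Independent dimensionless groups: 6 − 4 = 2.

2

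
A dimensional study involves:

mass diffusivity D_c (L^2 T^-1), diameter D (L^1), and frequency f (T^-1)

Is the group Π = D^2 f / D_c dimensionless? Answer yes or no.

Sum the exponent of each base dimension across the product:
  M: −[D_c]_M + 2·[D]_M + [f]_M = −(0) + 2·(0) + (0) = 0
  L: −[D_c]_L + 2·[D]_L + [f]_L = −(2) + 2·(1) + (0) = 0
  T: −[D_c]_T + 2·[D]_T + [f]_T = −(-1) + 2·(0) + (-1) = 0
All base exponents vanish — dimensionless.

yes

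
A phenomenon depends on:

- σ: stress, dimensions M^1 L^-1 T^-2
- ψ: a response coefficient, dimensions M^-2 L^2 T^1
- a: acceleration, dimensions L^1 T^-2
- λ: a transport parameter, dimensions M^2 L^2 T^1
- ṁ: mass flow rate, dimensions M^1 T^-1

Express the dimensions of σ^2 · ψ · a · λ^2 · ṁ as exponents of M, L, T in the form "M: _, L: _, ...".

Collect each base-dimension exponent across the product:
  M: 2·(1) + (-2) + (0) + 2·(2) + (1) = 5
  L: 2·(-1) + (2) + (1) + 2·(2) + (0) = 5
  T: 2·(-2) + (1) + (-2) + 2·(1) + (-1) = -4
So the dimensions are [M⁵ L⁵ T⁻⁴].

M: 5, L: 5, T: -4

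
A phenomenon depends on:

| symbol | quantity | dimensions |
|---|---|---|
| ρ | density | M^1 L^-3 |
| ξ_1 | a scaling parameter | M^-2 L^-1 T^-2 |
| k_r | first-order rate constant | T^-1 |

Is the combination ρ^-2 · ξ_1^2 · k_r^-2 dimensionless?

no

Sum the exponent of each base dimension across the product:
  M: −2·[ρ]_M + 2·[ξ_1]_M − 2·[k_r]_M = −2·(1) + 2·(-2) − 2·(0) = -6
  L: −2·[ρ]_L + 2·[ξ_1]_L − 2·[k_r]_L = −2·(-3) + 2·(-1) − 2·(0) = 4
  T: −2·[ρ]_T + 2·[ξ_1]_T − 2·[k_r]_T = −2·(0) + 2·(-2) − 2·(-1) = -2
Net dimensions [M⁻⁶ L⁴ T⁻²] ≠ [1] — not dimensionless.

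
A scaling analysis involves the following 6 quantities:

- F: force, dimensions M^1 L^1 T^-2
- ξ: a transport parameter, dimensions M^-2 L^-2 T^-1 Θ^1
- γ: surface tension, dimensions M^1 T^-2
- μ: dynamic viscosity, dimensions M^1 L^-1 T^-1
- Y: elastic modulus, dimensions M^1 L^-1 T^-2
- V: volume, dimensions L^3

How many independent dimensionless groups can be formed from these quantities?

There are 6 variables and 4 base dimensions (M, L, T, Θ).
The dimension matrix has rank 4.
Independent dimensionless groups: 6 − 4 = 2.

2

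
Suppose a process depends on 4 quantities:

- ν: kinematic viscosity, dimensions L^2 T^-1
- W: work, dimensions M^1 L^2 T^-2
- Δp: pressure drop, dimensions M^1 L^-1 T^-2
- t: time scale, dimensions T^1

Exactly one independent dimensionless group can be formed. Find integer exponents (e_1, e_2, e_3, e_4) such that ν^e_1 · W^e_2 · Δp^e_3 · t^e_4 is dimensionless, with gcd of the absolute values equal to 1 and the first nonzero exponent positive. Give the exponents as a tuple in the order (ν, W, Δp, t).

(3, -2, 2, 3)

M: e_1·(0) + e_2·(1) + e_3·(1) + e_4·(0) = 0
L: e_1·(2) + e_2·(2) + e_3·(-1) + e_4·(0) = 0
T: e_1·(-1) + e_2·(-2) + e_3·(-2) + e_4·(1) = 0
Solving this homogeneous linear system for the smallest-integer solution (first nonzero entry positive) gives (3, -2, 2, 3).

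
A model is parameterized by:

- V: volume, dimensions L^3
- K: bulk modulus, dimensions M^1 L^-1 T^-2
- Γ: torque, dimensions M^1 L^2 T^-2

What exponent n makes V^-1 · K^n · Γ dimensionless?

Balance the M exponent: (1)·n from K, plus −(0) + (1) = 1 from the rest, must sum to zero.
n + 1 = 0, so n = -1.

-1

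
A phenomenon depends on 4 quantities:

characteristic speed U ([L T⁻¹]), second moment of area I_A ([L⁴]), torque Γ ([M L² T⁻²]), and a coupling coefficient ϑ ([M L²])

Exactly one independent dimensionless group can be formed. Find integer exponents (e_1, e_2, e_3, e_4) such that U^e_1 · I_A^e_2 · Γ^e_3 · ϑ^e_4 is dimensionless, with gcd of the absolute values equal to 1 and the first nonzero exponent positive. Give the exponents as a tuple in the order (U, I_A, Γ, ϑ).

M: e_1·(0) + e_2·(0) + e_3·(1) + e_4·(1) = 0
L: e_1·(1) + e_2·(4) + e_3·(2) + e_4·(2) = 0
T: e_1·(-1) + e_2·(0) + e_3·(-2) + e_4·(0) = 0
Solving this homogeneous linear system for the smallest-integer solution (first nonzero entry positive) gives (4, -1, -2, 2).

(4, -1, -2, 2)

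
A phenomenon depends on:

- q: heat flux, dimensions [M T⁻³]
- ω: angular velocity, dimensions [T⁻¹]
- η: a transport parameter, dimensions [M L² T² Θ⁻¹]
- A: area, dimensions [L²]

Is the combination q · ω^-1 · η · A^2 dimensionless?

Sum the exponent of each base dimension across the product:
  M: [q]_M − [ω]_M + [η]_M + 2·[A]_M = (1) − (0) + (1) + 2·(0) = 2
  L: [q]_L − [ω]_L + [η]_L + 2·[A]_L = (0) − (0) + (2) + 2·(2) = 6
  T: [q]_T − [ω]_T + [η]_T + 2·[A]_T = (-3) − (-1) + (2) + 2·(0) = 0
  Θ: [q]_Θ − [ω]_Θ + [η]_Θ + 2·[A]_Θ = (0) − (0) + (-1) + 2·(0) = -1
Net dimensions [M² L⁶ Θ⁻¹] ≠ [1] — not dimensionless.

no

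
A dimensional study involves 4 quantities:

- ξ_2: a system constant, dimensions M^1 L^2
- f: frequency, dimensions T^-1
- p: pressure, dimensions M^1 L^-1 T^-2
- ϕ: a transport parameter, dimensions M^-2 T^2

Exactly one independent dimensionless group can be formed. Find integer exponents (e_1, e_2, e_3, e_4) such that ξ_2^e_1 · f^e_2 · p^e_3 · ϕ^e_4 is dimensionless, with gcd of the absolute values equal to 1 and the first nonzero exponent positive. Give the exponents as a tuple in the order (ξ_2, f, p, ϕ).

M: e_1·(1) + e_2·(0) + e_3·(1) + e_4·(-2) = 0
L: e_1·(2) + e_2·(0) + e_3·(-1) + e_4·(0) = 0
T: e_1·(0) + e_2·(-1) + e_3·(-2) + e_4·(2) = 0
Solving this homogeneous linear system for the smallest-integer solution (first nonzero entry positive) gives (2, -2, 4, 3).

(2, -2, 4, 3)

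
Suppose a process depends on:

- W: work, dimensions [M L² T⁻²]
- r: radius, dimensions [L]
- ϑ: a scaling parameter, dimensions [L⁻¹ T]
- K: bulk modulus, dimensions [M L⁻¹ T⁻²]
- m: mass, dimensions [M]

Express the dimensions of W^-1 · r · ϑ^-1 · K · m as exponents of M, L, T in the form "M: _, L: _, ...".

Collect each base-dimension exponent across the product:
  M: −(1) + (0) − (0) + (1) + (1) = 1
  L: −(2) + (1) − (-1) + (-1) + (0) = -1
  T: −(-2) + (0) − (1) + (-2) + (0) = -1
So the dimensions are [M L⁻¹ T⁻¹].

M: 1, L: -1, T: -1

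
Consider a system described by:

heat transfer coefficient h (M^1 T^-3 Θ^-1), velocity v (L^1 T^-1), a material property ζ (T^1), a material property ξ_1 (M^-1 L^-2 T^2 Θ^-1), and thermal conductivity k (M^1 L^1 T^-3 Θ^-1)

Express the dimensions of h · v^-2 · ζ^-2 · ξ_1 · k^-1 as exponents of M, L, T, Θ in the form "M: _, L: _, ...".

M: -1, L: -5, T: 2, Θ: -1

Collect each base-dimension exponent across the product:
  M: (1) − 2·(0) − 2·(0) + (-1) − (1) = -1
  L: (0) − 2·(1) − 2·(0) + (-2) − (1) = -5
  T: (-3) − 2·(-1) − 2·(1) + (2) − (-3) = 2
  Θ: (-1) − 2·(0) − 2·(0) + (-1) − (-1) = -1
So the dimensions are [M⁻¹ L⁻⁵ T² Θ⁻¹].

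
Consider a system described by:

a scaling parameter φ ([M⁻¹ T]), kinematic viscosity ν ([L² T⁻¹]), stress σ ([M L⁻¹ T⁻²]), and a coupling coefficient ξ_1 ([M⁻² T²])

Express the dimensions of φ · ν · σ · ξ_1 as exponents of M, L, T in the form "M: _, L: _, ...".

M: -2, L: 1, T: 0

Collect each base-dimension exponent across the product:
  M: (-1) + (0) + (1) + (-2) = -2
  L: (0) + (2) + (-1) + (0) = 1
  T: (1) + (-1) + (-2) + (2) = 0
So the dimensions are [M⁻² L].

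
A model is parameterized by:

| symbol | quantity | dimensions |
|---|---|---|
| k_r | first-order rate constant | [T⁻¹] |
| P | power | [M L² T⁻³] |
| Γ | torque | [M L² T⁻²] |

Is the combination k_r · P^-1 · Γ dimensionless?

Sum the exponent of each base dimension across the product:
  M: [k_r]_M − [P]_M + [Γ]_M = (0) − (1) + (1) = 0
  L: [k_r]_L − [P]_L + [Γ]_L = (0) − (2) + (2) = 0
  T: [k_r]_T − [P]_T + [Γ]_T = (-1) − (-3) + (-2) = 0
All base exponents vanish — dimensionless.

yes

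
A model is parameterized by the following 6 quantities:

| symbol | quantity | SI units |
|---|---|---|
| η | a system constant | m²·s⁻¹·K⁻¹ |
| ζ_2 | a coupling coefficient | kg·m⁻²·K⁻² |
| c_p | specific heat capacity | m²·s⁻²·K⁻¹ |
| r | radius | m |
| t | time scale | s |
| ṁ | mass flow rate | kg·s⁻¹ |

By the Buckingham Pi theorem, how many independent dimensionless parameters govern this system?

2

There are 6 variables and 4 base dimensions (M, L, T, Θ).
The dimension matrix has rank 4.
Independent dimensionless groups: 6 − 4 = 2.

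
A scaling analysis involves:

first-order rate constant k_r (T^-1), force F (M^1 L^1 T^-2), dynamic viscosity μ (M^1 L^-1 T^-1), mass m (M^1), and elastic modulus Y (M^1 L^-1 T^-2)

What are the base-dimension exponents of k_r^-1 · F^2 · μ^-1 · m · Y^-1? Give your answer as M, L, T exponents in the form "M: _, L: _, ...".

Collect each base-dimension exponent across the product:
  M: −(0) + 2·(1) − (1) + (1) − (1) = 1
  L: −(0) + 2·(1) − (-1) + (0) − (-1) = 4
  T: −(-1) + 2·(-2) − (-1) + (0) − (-2) = 0
So the dimensions are [M L⁴].

M: 1, L: 4, T: 0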